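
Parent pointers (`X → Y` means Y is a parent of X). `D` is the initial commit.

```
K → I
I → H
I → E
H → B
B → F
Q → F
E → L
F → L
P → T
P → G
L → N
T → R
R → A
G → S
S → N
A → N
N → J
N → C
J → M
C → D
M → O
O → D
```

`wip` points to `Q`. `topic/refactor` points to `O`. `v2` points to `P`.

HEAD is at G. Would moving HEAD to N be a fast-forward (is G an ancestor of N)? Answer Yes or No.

A fast-forward from G to N is possible iff G is an ancestor of N.
Ancestors of N: {C, D, J, M, N, O}.
G is not among them, so fast-forward is not possible.

No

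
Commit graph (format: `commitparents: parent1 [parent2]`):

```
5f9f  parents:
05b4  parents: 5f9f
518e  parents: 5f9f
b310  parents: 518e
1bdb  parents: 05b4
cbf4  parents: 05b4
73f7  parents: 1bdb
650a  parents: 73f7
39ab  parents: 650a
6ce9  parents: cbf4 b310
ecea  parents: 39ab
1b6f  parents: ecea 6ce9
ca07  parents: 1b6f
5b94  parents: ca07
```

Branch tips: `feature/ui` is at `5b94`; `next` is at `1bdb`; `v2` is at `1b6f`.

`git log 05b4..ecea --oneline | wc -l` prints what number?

Reachable from ecea: {05b4, 1bdb, 39ab, 5f9f, 650a, 73f7, ecea}.
Reachable from 05b4: {05b4, 5f9f}.
In ecea's history but not 05b4's: {1bdb, 39ab, 650a, 73f7, ecea} — 5 commits.

5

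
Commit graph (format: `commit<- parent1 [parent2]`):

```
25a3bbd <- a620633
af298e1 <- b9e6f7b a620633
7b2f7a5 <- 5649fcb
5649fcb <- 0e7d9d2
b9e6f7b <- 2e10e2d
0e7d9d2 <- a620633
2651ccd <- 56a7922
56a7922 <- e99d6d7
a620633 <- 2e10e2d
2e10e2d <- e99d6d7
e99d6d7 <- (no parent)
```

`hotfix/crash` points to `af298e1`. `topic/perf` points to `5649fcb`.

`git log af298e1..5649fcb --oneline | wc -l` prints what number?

Reachable from 5649fcb: {0e7d9d2, 2e10e2d, 5649fcb, a620633, e99d6d7}.
Reachable from af298e1: {2e10e2d, a620633, af298e1, b9e6f7b, e99d6d7}.
In 5649fcb's history but not af298e1's: {0e7d9d2, 5649fcb} — 2 commits.

2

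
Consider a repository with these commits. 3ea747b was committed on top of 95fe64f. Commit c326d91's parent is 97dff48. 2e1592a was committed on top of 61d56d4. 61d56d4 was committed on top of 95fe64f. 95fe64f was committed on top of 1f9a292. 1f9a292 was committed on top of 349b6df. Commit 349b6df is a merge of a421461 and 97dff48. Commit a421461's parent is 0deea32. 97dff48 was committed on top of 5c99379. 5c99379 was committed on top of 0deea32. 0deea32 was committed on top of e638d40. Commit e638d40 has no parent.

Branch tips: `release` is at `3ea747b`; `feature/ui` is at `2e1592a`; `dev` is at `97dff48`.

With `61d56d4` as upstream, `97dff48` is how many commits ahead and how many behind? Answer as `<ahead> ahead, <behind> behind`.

Reachable from 97dff48: {0deea32, 5c99379, 97dff48, e638d40}.
Reachable from 61d56d4: {0deea32, 1f9a292, 349b6df, 5c99379, 61d56d4, 95fe64f, 97dff48, a421461, e638d40}.
Only in 97dff48's history (ahead): {} — 0.
Only in 61d56d4's history (behind): {1f9a292, 349b6df, 61d56d4, 95fe64f, a421461} — 5.

0 ahead, 5 behind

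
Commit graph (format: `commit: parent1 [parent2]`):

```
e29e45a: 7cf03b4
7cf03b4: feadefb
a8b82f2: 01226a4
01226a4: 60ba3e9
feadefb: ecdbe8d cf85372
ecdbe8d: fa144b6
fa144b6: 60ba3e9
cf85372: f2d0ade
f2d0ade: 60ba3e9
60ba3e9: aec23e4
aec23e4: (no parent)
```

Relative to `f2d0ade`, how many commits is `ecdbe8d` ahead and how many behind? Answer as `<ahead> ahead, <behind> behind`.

2 ahead, 1 behind

Reachable from ecdbe8d: {60ba3e9, aec23e4, ecdbe8d, fa144b6}.
Reachable from f2d0ade: {60ba3e9, aec23e4, f2d0ade}.
Only in ecdbe8d's history (ahead): {ecdbe8d, fa144b6} — 2.
Only in f2d0ade's history (behind): {f2d0ade} — 1.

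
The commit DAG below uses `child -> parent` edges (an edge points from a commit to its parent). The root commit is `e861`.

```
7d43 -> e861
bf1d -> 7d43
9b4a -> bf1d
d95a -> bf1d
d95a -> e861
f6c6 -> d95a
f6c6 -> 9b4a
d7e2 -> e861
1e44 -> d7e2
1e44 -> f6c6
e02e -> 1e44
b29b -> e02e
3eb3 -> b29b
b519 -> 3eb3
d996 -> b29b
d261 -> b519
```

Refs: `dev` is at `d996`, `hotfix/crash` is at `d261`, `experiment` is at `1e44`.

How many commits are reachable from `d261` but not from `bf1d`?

10

Reachable from d261: {1e44, 3eb3, 7d43, 9b4a, b29b, b519, bf1d, d261, d7e2, d95a, e02e, e861, f6c6}.
Reachable from bf1d: {7d43, bf1d, e861}.
In d261's history but not bf1d's: {1e44, 3eb3, 9b4a, b29b, b519, d261, d7e2, d95a, e02e, f6c6} — 10 commits.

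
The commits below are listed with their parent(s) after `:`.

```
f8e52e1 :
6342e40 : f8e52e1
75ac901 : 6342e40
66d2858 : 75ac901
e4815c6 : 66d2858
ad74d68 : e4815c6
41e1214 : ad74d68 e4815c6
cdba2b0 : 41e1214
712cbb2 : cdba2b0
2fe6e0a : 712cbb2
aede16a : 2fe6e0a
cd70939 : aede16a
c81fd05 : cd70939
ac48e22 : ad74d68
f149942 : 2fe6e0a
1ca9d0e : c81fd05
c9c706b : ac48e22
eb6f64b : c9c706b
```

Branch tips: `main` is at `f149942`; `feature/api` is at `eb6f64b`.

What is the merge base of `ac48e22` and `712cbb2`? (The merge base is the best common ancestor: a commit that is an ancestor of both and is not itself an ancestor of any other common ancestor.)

ad74d68

Ancestors of ac48e22: {6342e40, 66d2858, 75ac901, ac48e22, ad74d68, e4815c6, f8e52e1}.
Ancestors of 712cbb2: {41e1214, 6342e40, 66d2858, 712cbb2, 75ac901, ad74d68, cdba2b0, e4815c6, f8e52e1}.
Common ancestors: {6342e40, 66d2858, 75ac901, ad74d68, e4815c6, f8e52e1}.
Among these, ad74d68 is not an ancestor of any other common ancestor — it is the merge base.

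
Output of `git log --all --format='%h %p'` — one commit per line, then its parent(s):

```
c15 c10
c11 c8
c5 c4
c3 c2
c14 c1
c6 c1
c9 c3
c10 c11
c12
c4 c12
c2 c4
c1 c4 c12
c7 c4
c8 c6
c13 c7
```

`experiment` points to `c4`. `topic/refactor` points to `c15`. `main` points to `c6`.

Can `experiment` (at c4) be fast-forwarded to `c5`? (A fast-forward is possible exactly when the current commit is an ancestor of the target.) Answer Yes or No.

A fast-forward from c4 to c5 is possible iff c4 is an ancestor of c5.
Ancestors of c5: {c12, c4, c5}.
c4 is among them, so fast-forward is possible.

Yes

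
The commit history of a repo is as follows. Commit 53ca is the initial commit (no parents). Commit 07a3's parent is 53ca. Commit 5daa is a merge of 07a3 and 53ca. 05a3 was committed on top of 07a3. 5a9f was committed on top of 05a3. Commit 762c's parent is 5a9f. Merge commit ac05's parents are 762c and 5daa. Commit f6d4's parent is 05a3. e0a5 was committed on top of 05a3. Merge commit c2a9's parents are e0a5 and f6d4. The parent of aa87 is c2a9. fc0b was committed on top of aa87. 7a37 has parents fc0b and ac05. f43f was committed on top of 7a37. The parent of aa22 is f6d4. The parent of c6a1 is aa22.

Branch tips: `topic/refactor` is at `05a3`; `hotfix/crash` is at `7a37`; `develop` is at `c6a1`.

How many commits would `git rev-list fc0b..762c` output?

Reachable from 762c: {05a3, 07a3, 53ca, 5a9f, 762c}.
Reachable from fc0b: {05a3, 07a3, 53ca, aa87, c2a9, e0a5, f6d4, fc0b}.
In 762c's history but not fc0b's: {5a9f, 762c} — 2 commits.

2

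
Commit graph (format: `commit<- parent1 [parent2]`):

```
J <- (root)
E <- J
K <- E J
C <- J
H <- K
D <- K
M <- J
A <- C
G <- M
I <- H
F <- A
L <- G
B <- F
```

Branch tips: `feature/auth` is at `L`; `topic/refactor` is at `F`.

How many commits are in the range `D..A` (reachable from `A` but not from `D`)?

Reachable from A: {A, C, J}.
Reachable from D: {D, E, J, K}.
In A's history but not D's: {A, C} — 2 commits.

2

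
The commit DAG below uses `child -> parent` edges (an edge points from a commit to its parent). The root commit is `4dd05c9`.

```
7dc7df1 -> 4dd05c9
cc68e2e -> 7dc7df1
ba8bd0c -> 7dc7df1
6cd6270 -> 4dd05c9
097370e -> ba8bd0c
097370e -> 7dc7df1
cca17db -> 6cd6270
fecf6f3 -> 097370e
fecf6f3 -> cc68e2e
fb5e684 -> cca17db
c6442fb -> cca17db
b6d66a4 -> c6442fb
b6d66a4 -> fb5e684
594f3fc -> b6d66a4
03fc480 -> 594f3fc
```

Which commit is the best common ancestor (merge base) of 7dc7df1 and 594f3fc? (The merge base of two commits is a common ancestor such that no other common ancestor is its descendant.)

4dd05c9

Ancestors of 7dc7df1: {4dd05c9, 7dc7df1}.
Ancestors of 594f3fc: {4dd05c9, 594f3fc, 6cd6270, b6d66a4, c6442fb, cca17db, fb5e684}.
Common ancestors: {4dd05c9}.
The only common ancestor is 4dd05c9, so it is the merge base.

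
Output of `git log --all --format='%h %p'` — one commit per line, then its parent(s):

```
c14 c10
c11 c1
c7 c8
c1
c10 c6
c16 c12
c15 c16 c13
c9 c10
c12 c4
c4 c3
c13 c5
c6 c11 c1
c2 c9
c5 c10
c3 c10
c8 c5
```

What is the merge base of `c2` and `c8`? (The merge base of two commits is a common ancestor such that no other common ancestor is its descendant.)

Ancestors of c2: {c1, c10, c11, c2, c6, c9}.
Ancestors of c8: {c1, c10, c11, c5, c6, c8}.
Common ancestors: {c1, c10, c11, c6}.
Among these, c10 is not an ancestor of any other common ancestor — it is the merge base.

c10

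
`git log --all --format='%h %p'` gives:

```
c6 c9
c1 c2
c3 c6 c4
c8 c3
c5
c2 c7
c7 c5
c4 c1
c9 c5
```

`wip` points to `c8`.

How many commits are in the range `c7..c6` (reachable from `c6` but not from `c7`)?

2

Reachable from c6: {c5, c6, c9}.
Reachable from c7: {c5, c7}.
In c6's history but not c7's: {c6, c9} — 2 commits.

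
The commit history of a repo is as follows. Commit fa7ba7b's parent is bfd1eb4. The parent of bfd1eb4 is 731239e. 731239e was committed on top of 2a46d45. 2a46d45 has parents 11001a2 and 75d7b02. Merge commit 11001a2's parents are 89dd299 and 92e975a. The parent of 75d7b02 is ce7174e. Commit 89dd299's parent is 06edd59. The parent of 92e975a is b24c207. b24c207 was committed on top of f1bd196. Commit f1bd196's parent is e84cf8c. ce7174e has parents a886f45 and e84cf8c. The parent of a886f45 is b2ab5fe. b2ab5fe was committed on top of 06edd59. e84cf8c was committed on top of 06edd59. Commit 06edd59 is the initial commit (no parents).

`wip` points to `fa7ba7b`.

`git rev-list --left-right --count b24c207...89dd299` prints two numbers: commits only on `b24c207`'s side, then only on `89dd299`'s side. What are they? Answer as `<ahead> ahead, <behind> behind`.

Reachable from b24c207: {06edd59, b24c207, e84cf8c, f1bd196}.
Reachable from 89dd299: {06edd59, 89dd299}.
Only in b24c207's history (ahead): {b24c207, e84cf8c, f1bd196} — 3.
Only in 89dd299's history (behind): {89dd299} — 1.

3 ahead, 1 behind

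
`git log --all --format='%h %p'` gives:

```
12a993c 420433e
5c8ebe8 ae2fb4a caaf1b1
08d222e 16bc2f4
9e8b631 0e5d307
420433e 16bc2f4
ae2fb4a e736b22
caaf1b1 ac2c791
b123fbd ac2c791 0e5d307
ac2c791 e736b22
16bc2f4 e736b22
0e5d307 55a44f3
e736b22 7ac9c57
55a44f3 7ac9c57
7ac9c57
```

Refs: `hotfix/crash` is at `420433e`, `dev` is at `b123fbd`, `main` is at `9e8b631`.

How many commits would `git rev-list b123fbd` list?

Walking parent pointers from b123fbd: reachable set = {0e5d307, 55a44f3, 7ac9c57, ac2c791, b123fbd, e736b22}.
That is 6 commits.

6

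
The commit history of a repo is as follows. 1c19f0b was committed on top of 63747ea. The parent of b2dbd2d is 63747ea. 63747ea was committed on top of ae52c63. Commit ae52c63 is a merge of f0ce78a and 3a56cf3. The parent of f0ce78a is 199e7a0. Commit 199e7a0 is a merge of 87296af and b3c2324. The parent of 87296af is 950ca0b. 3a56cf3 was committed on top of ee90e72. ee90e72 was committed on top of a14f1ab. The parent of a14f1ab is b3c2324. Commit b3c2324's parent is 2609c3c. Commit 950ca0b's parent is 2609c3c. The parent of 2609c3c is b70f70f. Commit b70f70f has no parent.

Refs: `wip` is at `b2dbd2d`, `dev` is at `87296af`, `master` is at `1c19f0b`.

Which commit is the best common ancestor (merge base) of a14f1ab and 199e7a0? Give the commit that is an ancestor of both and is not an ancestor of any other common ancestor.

Ancestors of a14f1ab: {2609c3c, a14f1ab, b3c2324, b70f70f}.
Ancestors of 199e7a0: {199e7a0, 2609c3c, 87296af, 950ca0b, b3c2324, b70f70f}.
Common ancestors: {2609c3c, b3c2324, b70f70f}.
Among these, b3c2324 is not an ancestor of any other common ancestor — it is the merge base.

b3c2324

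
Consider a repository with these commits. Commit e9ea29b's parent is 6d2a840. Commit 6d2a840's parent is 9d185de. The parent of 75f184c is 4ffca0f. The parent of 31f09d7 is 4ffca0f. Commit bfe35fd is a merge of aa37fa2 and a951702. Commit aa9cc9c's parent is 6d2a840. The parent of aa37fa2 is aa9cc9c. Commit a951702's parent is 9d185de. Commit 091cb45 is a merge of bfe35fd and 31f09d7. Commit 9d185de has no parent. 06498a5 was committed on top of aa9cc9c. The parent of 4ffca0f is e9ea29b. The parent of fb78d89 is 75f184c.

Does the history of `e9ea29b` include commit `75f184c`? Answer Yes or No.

Ancestors of e9ea29b: {6d2a840, 9d185de, e9ea29b}.
75f184c is not in that set, so it is not an ancestor of e9ea29b.

No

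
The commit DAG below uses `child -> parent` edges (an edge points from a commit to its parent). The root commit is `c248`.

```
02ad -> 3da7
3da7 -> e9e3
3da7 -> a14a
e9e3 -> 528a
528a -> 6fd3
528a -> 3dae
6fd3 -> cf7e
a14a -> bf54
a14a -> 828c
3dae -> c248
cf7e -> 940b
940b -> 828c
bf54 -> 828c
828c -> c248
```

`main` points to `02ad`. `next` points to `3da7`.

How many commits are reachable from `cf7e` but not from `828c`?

2

Reachable from cf7e: {828c, 940b, c248, cf7e}.
Reachable from 828c: {828c, c248}.
In cf7e's history but not 828c's: {940b, cf7e} — 2 commits.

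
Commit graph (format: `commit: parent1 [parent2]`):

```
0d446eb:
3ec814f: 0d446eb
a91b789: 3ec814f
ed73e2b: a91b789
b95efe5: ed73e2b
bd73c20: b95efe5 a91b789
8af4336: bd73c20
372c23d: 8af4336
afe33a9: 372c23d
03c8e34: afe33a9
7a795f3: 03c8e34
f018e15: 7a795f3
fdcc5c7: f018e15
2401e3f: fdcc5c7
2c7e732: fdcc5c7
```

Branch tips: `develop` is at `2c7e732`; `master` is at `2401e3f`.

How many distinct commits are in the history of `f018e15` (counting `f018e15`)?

12

Walking parent pointers from f018e15: reachable set = {03c8e34, 0d446eb, 372c23d, 3ec814f, 7a795f3, 8af4336, a91b789, afe33a9, b95efe5, bd73c20, ed73e2b, f018e15}.
That is 12 commits.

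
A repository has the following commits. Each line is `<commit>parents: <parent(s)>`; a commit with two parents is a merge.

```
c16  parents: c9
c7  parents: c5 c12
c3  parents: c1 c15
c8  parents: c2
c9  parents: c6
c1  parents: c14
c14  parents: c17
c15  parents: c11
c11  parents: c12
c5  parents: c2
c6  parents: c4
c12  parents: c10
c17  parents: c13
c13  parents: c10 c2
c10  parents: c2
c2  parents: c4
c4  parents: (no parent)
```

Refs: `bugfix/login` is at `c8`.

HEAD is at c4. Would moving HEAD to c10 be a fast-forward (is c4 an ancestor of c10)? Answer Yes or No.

Yes

A fast-forward from c4 to c10 is possible iff c4 is an ancestor of c10.
Ancestors of c10: {c10, c2, c4}.
c4 is among them, so fast-forward is possible.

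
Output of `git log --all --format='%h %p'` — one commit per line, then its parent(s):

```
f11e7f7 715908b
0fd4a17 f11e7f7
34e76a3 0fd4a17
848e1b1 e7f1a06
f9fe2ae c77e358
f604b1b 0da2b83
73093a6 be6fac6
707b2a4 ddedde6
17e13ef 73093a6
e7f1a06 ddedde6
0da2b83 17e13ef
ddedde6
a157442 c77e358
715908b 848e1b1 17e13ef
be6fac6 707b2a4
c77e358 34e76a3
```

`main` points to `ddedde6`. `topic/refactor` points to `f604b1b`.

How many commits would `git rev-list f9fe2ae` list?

Walking parent pointers from f9fe2ae: reachable set = {0fd4a17, 17e13ef, 34e76a3, 707b2a4, 715908b, 73093a6, 848e1b1, be6fac6, c77e358, ddedde6, e7f1a06, f11e7f7, f9fe2ae}.
That is 13 commits.

13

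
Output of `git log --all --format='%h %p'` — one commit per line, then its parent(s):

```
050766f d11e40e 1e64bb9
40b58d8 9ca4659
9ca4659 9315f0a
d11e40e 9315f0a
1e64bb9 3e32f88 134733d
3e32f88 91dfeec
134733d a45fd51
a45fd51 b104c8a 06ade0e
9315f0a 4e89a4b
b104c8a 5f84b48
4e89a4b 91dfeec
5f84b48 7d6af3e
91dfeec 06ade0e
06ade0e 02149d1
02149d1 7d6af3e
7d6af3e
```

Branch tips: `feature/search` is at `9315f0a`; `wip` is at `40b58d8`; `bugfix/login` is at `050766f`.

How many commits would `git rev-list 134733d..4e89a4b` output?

2

Reachable from 4e89a4b: {02149d1, 06ade0e, 4e89a4b, 7d6af3e, 91dfeec}.
Reachable from 134733d: {02149d1, 06ade0e, 134733d, 5f84b48, 7d6af3e, a45fd51, b104c8a}.
In 4e89a4b's history but not 134733d's: {4e89a4b, 91dfeec} — 2 commits.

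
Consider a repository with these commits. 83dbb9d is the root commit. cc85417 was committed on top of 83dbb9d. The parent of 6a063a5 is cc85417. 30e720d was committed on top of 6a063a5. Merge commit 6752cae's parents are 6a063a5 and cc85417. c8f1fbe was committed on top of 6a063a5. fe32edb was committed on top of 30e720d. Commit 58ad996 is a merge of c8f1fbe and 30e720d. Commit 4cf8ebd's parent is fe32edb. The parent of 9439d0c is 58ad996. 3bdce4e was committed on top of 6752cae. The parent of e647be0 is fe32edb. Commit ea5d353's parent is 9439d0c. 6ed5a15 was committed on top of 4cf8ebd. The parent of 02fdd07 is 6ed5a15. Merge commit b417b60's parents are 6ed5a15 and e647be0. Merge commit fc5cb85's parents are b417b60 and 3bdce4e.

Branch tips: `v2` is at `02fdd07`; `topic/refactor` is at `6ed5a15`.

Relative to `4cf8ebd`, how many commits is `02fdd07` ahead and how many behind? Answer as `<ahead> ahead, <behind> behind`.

Reachable from 02fdd07: {02fdd07, 30e720d, 4cf8ebd, 6a063a5, 6ed5a15, 83dbb9d, cc85417, fe32edb}.
Reachable from 4cf8ebd: {30e720d, 4cf8ebd, 6a063a5, 83dbb9d, cc85417, fe32edb}.
Only in 02fdd07's history (ahead): {02fdd07, 6ed5a15} — 2.
Only in 4cf8ebd's history (behind): {} — 0.

2 ahead, 0 behind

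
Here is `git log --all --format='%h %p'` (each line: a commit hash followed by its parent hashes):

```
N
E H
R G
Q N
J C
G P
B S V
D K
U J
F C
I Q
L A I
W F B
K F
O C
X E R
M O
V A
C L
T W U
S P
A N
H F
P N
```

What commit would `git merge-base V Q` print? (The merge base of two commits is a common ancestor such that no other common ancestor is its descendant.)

Ancestors of V: {A, N, V}.
Ancestors of Q: {N, Q}.
Common ancestors: {N}.
The only common ancestor is N, so it is the merge base.

N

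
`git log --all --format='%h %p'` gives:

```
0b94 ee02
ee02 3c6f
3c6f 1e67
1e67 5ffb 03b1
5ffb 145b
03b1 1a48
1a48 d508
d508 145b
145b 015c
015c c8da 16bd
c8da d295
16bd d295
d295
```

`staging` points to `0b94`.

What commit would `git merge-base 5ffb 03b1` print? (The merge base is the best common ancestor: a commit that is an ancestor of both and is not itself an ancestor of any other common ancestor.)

Ancestors of 5ffb: {015c, 145b, 16bd, 5ffb, c8da, d295}.
Ancestors of 03b1: {015c, 03b1, 145b, 16bd, 1a48, c8da, d295, d508}.
Common ancestors: {015c, 145b, 16bd, c8da, d295}.
Among these, 145b is not an ancestor of any other common ancestor — it is the merge base.

145b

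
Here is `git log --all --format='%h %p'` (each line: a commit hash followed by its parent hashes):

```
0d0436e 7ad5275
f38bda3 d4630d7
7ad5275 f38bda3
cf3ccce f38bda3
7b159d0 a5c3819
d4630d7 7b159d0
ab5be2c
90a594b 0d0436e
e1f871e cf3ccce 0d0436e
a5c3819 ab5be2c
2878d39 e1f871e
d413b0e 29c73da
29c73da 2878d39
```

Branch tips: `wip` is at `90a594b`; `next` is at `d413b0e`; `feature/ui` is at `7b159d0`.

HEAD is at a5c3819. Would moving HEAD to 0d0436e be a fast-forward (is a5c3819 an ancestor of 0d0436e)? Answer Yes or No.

A fast-forward from a5c3819 to 0d0436e is possible iff a5c3819 is an ancestor of 0d0436e.
Ancestors of 0d0436e: {0d0436e, 7ad5275, 7b159d0, a5c3819, ab5be2c, d4630d7, f38bda3}.
a5c3819 is among them, so fast-forward is possible.

Yes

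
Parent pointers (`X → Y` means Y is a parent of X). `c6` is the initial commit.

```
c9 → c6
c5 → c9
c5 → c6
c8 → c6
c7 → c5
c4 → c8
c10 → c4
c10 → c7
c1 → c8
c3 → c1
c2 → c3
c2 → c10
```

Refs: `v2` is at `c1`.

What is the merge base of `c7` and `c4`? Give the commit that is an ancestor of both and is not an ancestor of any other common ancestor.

Ancestors of c7: {c5, c6, c7, c9}.
Ancestors of c4: {c4, c6, c8}.
Common ancestors: {c6}.
The only common ancestor is c6, so it is the merge base.

c6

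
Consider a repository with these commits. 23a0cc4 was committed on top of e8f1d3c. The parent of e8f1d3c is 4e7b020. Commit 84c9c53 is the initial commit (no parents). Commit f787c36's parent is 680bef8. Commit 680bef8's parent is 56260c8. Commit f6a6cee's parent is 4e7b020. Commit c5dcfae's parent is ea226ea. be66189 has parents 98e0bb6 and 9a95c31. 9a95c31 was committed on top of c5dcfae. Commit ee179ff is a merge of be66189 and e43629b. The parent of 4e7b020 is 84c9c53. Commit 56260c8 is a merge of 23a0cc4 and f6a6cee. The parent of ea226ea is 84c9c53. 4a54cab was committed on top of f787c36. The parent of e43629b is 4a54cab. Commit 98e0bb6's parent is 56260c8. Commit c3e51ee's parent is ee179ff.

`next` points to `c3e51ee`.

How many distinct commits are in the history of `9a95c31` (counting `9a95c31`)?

4

Walking parent pointers from 9a95c31: reachable set = {84c9c53, 9a95c31, c5dcfae, ea226ea}.
That is 4 commits.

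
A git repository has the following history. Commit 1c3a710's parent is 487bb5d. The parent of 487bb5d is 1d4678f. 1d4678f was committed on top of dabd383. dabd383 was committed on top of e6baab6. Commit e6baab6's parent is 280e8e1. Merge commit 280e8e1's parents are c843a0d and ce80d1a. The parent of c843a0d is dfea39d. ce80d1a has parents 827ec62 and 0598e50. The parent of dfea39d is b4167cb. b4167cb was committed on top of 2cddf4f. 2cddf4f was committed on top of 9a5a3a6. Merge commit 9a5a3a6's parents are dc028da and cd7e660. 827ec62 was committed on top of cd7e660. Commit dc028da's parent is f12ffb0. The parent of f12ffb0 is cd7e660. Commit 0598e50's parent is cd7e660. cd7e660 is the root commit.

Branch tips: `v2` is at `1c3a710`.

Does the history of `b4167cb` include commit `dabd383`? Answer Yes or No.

No

Ancestors of b4167cb: {2cddf4f, 9a5a3a6, b4167cb, cd7e660, dc028da, f12ffb0}.
dabd383 is not in that set, so it is not an ancestor of b4167cb.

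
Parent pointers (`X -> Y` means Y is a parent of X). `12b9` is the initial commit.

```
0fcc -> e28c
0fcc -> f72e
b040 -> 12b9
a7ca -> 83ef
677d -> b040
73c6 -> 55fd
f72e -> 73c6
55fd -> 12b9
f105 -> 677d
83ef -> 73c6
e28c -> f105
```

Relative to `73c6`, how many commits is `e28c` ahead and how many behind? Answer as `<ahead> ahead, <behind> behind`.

Reachable from e28c: {12b9, 677d, b040, e28c, f105}.
Reachable from 73c6: {12b9, 55fd, 73c6}.
Only in e28c's history (ahead): {677d, b040, e28c, f105} — 4.
Only in 73c6's history (behind): {55fd, 73c6} — 2.

4 ahead, 2 behind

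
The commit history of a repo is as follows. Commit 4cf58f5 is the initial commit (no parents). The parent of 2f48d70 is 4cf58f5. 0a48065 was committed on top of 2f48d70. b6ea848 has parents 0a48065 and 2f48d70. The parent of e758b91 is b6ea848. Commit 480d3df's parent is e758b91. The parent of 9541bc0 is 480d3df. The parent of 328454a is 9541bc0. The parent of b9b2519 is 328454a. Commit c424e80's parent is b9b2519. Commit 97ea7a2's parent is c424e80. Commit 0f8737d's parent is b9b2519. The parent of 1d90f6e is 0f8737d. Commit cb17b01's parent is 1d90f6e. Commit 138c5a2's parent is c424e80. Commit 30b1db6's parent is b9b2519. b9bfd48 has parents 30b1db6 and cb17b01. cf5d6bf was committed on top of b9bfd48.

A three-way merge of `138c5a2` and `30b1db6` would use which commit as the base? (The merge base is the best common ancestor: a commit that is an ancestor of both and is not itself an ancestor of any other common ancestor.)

Ancestors of 138c5a2: {0a48065, 138c5a2, 2f48d70, 328454a, 480d3df, 4cf58f5, 9541bc0, b6ea848, b9b2519, c424e80, e758b91}.
Ancestors of 30b1db6: {0a48065, 2f48d70, 30b1db6, 328454a, 480d3df, 4cf58f5, 9541bc0, b6ea848, b9b2519, e758b91}.
Common ancestors: {0a48065, 2f48d70, 328454a, 480d3df, 4cf58f5, 9541bc0, b6ea848, b9b2519, e758b91}.
Among these, b9b2519 is not an ancestor of any other common ancestor — it is the merge base.

b9b2519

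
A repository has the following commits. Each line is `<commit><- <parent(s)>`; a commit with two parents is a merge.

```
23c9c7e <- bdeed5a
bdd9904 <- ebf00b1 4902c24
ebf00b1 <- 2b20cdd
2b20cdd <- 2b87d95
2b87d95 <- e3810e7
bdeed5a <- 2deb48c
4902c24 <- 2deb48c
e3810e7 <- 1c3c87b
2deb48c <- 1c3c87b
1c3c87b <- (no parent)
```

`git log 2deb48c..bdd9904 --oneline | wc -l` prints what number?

6

Reachable from bdd9904: {1c3c87b, 2b20cdd, 2b87d95, 2deb48c, 4902c24, bdd9904, e3810e7, ebf00b1}.
Reachable from 2deb48c: {1c3c87b, 2deb48c}.
In bdd9904's history but not 2deb48c's: {2b20cdd, 2b87d95, 4902c24, bdd9904, e3810e7, ebf00b1} — 6 commits.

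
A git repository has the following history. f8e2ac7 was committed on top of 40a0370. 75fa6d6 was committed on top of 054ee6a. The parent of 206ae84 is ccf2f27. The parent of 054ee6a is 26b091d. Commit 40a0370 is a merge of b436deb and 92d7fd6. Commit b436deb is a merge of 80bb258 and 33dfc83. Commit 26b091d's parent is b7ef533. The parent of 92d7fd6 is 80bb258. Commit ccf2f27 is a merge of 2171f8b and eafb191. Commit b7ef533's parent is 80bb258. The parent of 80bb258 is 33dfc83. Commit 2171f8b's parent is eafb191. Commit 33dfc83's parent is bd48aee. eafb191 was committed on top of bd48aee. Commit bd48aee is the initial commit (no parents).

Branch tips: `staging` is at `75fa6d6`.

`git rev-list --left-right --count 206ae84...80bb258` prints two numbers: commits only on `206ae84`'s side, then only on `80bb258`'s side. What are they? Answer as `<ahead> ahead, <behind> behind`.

4 ahead, 2 behind

Reachable from 206ae84: {206ae84, 2171f8b, bd48aee, ccf2f27, eafb191}.
Reachable from 80bb258: {33dfc83, 80bb258, bd48aee}.
Only in 206ae84's history (ahead): {206ae84, 2171f8b, ccf2f27, eafb191} — 4.
Only in 80bb258's history (behind): {33dfc83, 80bb258} — 2.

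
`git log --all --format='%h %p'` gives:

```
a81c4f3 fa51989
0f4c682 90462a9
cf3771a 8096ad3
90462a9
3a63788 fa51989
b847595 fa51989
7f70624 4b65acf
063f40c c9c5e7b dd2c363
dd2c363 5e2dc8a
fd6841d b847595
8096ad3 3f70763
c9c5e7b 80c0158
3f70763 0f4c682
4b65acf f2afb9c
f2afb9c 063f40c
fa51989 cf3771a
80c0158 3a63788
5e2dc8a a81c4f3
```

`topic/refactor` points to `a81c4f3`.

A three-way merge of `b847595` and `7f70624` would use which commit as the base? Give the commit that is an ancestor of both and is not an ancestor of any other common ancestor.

Ancestors of b847595: {0f4c682, 3f70763, 8096ad3, 90462a9, b847595, cf3771a, fa51989}.
Ancestors of 7f70624: {063f40c, 0f4c682, 3a63788, 3f70763, 4b65acf, 5e2dc8a, 7f70624, 8096ad3, 80c0158, 90462a9, a81c4f3, c9c5e7b, cf3771a, dd2c363, f2afb9c, fa51989}.
Common ancestors: {0f4c682, 3f70763, 8096ad3, 90462a9, cf3771a, fa51989}.
Among these, fa51989 is not an ancestor of any other common ancestor — it is the merge base.

fa51989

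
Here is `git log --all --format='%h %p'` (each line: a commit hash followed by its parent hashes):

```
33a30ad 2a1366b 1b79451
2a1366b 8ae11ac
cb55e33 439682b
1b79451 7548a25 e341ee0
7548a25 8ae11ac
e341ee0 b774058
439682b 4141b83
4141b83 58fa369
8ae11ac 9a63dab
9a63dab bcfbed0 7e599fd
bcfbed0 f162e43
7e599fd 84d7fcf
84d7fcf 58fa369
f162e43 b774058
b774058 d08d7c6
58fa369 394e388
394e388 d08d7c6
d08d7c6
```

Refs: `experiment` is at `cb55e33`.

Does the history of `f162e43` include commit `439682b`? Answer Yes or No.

No

Ancestors of f162e43: {b774058, d08d7c6, f162e43}.
439682b is not in that set, so it is not an ancestor of f162e43.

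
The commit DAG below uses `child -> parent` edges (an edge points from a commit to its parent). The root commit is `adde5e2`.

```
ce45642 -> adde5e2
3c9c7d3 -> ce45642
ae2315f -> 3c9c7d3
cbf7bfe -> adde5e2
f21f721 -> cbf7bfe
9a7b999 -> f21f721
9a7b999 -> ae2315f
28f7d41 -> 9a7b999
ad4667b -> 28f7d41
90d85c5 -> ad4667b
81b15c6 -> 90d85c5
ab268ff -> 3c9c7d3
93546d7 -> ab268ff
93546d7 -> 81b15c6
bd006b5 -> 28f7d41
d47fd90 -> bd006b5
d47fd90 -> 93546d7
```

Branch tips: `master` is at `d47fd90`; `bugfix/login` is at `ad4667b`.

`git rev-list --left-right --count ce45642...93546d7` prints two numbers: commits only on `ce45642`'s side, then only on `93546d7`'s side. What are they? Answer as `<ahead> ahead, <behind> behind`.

Reachable from ce45642: {adde5e2, ce45642}.
Reachable from 93546d7: {28f7d41, 3c9c7d3, 81b15c6, 90d85c5, 93546d7, 9a7b999, ab268ff, ad4667b, adde5e2, ae2315f, cbf7bfe, ce45642, f21f721}.
Only in ce45642's history (ahead): {} — 0.
Only in 93546d7's history (behind): {28f7d41, 3c9c7d3, 81b15c6, 90d85c5, 93546d7, 9a7b999, ab268ff, ad4667b, ae2315f, cbf7bfe, f21f721} — 11.

0 ahead, 11 behind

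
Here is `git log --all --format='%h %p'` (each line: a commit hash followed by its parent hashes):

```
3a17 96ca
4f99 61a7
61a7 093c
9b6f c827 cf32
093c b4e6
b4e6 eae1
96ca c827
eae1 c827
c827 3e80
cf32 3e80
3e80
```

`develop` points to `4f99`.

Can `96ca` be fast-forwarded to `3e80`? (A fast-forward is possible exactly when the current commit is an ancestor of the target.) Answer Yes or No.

No

A fast-forward from 96ca to 3e80 is possible iff 96ca is an ancestor of 3e80.
Ancestors of 3e80: {3e80}.
96ca is not among them, so fast-forward is not possible.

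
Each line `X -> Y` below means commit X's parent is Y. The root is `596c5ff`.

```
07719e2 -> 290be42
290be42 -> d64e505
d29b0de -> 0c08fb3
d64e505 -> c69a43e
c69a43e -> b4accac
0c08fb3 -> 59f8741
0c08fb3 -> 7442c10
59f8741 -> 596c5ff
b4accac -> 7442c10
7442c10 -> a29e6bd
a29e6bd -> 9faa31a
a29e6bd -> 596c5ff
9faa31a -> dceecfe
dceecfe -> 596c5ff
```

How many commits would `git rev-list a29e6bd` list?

4

Walking parent pointers from a29e6bd: reachable set = {596c5ff, 9faa31a, a29e6bd, dceecfe}.
That is 4 commits.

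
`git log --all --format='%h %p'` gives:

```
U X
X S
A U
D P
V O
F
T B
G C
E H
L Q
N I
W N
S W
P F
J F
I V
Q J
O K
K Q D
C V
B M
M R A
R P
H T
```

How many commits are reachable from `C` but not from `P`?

Reachable from C: {C, D, F, J, K, O, P, Q, V}.
Reachable from P: {F, P}.
In C's history but not P's: {C, D, J, K, O, Q, V} — 7 commits.

7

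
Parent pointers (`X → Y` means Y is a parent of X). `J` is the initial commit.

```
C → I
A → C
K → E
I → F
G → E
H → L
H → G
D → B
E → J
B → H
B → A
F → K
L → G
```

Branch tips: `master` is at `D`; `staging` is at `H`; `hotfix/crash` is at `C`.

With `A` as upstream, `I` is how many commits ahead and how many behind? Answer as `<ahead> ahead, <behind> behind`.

0 ahead, 2 behind

Reachable from I: {E, F, I, J, K}.
Reachable from A: {A, C, E, F, I, J, K}.
Only in I's history (ahead): {} — 0.
Only in A's history (behind): {A, C} — 2.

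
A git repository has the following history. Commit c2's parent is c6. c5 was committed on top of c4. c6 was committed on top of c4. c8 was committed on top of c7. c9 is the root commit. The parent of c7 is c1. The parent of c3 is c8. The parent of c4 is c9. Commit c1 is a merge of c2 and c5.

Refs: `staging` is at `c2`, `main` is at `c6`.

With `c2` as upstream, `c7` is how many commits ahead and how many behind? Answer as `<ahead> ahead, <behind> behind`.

Reachable from c7: {c1, c2, c4, c5, c6, c7, c9}.
Reachable from c2: {c2, c4, c6, c9}.
Only in c7's history (ahead): {c1, c5, c7} — 3.
Only in c2's history (behind): {} — 0.

3 ahead, 0 behind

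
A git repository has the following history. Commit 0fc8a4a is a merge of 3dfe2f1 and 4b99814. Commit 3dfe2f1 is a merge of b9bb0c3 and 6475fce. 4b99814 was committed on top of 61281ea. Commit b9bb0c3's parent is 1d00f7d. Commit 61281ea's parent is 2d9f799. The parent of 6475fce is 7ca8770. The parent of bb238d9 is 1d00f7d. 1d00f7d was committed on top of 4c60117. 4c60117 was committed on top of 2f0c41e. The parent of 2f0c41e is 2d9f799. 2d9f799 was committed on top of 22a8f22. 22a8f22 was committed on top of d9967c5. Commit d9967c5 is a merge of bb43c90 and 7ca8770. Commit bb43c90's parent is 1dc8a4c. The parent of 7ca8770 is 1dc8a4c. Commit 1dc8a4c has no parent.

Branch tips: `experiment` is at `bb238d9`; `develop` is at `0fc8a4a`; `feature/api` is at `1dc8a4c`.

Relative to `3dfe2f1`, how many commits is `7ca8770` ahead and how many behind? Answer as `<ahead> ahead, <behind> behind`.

Reachable from 7ca8770: {1dc8a4c, 7ca8770}.
Reachable from 3dfe2f1: {1d00f7d, 1dc8a4c, 22a8f22, 2d9f799, 2f0c41e, 3dfe2f1, 4c60117, 6475fce, 7ca8770, b9bb0c3, bb43c90, d9967c5}.
Only in 7ca8770's history (ahead): {} — 0.
Only in 3dfe2f1's history (behind): {1d00f7d, 22a8f22, 2d9f799, 2f0c41e, 3dfe2f1, 4c60117, 6475fce, b9bb0c3, bb43c90, d9967c5} — 10.

0 ahead, 10 behind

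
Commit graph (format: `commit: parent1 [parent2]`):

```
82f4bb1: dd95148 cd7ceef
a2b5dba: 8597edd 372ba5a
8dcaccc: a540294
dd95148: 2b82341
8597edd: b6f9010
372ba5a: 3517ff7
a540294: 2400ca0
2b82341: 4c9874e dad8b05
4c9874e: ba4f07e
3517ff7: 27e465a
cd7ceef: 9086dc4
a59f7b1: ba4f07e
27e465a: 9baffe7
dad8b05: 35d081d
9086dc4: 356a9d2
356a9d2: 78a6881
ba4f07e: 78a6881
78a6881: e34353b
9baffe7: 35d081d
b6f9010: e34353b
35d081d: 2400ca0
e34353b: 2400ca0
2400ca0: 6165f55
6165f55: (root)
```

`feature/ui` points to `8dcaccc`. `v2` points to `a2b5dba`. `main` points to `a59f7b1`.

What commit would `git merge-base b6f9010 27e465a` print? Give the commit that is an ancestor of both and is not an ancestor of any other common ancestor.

Ancestors of b6f9010: {2400ca0, 6165f55, b6f9010, e34353b}.
Ancestors of 27e465a: {2400ca0, 27e465a, 35d081d, 6165f55, 9baffe7}.
Common ancestors: {2400ca0, 6165f55}.
Among these, 2400ca0 is not an ancestor of any other common ancestor — it is the merge base.

2400ca0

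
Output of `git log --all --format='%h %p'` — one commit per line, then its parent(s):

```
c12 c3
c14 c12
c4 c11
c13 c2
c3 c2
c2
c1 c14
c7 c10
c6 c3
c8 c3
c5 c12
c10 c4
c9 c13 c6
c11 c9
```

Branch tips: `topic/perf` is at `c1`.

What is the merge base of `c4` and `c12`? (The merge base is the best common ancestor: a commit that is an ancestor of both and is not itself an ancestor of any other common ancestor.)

Ancestors of c4: {c11, c13, c2, c3, c4, c6, c9}.
Ancestors of c12: {c12, c2, c3}.
Common ancestors: {c2, c3}.
Among these, c3 is not an ancestor of any other common ancestor — it is the merge base.

c3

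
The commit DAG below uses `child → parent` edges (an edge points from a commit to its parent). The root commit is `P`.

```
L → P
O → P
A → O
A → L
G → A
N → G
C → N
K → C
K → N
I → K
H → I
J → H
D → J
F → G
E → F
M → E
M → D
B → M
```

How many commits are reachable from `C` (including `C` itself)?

Walking parent pointers from C: reachable set = {A, C, G, L, N, O, P}.
That is 7 commits.

7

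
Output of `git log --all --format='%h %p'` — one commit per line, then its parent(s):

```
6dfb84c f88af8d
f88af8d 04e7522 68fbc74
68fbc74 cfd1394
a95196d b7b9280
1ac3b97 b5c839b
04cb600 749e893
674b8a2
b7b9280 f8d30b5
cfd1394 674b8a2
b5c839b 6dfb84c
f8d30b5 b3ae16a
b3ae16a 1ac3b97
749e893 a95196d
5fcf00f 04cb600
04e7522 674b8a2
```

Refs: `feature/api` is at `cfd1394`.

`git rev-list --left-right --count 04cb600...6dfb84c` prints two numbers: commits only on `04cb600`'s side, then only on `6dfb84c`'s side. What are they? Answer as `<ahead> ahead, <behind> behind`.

8 ahead, 0 behind

Reachable from 04cb600: {04cb600, 04e7522, 1ac3b97, 674b8a2, 68fbc74, 6dfb84c, 749e893, a95196d, b3ae16a, b5c839b, b7b9280, cfd1394, f88af8d, f8d30b5}.
Reachable from 6dfb84c: {04e7522, 674b8a2, 68fbc74, 6dfb84c, cfd1394, f88af8d}.
Only in 04cb600's history (ahead): {04cb600, 1ac3b97, 749e893, a95196d, b3ae16a, b5c839b, b7b9280, f8d30b5} — 8.
Only in 6dfb84c's history (behind): {} — 0.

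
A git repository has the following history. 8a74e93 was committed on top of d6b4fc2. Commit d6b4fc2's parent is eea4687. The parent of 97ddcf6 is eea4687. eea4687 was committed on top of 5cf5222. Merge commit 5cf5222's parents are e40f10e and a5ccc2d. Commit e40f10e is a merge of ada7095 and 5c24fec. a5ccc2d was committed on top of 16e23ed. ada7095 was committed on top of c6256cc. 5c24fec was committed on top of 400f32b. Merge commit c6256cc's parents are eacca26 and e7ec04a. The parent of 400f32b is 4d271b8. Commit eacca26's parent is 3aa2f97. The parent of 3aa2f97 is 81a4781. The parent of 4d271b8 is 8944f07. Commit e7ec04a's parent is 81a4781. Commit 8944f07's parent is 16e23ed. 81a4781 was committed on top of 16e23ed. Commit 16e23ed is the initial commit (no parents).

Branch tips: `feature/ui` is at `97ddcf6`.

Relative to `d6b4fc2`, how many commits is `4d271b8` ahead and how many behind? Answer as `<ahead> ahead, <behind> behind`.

0 ahead, 13 behind

Reachable from 4d271b8: {16e23ed, 4d271b8, 8944f07}.
Reachable from d6b4fc2: {16e23ed, 3aa2f97, 400f32b, 4d271b8, 5c24fec, 5cf5222, 81a4781, 8944f07, a5ccc2d, ada7095, c6256cc, d6b4fc2, e40f10e, e7ec04a, eacca26, eea4687}.
Only in 4d271b8's history (ahead): {} — 0.
Only in d6b4fc2's history (behind): {3aa2f97, 400f32b, 5c24fec, 5cf5222, 81a4781, a5ccc2d, ada7095, c6256cc, d6b4fc2, e40f10e, e7ec04a, eacca26, eea4687} — 13.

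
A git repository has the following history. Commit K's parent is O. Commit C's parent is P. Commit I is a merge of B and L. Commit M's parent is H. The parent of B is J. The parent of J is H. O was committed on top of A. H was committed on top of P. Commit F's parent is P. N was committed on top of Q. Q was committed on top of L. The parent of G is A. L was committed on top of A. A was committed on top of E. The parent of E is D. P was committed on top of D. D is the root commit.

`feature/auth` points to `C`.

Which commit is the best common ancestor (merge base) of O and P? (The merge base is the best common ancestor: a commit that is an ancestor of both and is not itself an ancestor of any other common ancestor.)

Ancestors of O: {A, D, E, O}.
Ancestors of P: {D, P}.
Common ancestors: {D}.
The only common ancestor is D, so it is the merge base.

D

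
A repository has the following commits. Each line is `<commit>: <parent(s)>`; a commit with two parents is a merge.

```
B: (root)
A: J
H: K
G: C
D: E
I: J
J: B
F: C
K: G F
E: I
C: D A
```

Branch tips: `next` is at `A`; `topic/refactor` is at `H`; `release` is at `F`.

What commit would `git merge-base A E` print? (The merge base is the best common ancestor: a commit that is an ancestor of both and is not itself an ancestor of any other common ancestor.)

Ancestors of A: {A, B, J}.
Ancestors of E: {B, E, I, J}.
Common ancestors: {B, J}.
Among these, J is not an ancestor of any other common ancestor — it is the merge base.

J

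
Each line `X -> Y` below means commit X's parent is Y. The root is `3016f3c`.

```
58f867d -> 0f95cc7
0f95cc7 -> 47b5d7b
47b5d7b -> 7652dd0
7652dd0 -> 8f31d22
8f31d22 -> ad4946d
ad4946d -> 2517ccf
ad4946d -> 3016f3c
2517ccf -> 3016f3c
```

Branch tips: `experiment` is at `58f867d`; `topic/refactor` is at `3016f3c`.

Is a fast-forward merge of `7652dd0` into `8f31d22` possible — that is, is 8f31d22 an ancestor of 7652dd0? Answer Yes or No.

A fast-forward from 8f31d22 to 7652dd0 is possible iff 8f31d22 is an ancestor of 7652dd0.
Ancestors of 7652dd0: {2517ccf, 3016f3c, 7652dd0, 8f31d22, ad4946d}.
8f31d22 is among them, so fast-forward is possible.

Yes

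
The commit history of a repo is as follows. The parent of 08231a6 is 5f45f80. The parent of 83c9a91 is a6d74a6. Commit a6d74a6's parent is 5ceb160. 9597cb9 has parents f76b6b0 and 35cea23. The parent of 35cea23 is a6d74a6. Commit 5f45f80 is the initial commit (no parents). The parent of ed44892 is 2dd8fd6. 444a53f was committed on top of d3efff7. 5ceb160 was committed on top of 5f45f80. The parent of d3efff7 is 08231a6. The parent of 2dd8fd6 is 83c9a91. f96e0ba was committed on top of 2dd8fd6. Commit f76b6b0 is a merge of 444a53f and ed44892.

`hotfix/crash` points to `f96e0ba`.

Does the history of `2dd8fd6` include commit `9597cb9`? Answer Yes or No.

Ancestors of 2dd8fd6: {2dd8fd6, 5ceb160, 5f45f80, 83c9a91, a6d74a6}.
9597cb9 is not in that set, so it is not an ancestor of 2dd8fd6.

No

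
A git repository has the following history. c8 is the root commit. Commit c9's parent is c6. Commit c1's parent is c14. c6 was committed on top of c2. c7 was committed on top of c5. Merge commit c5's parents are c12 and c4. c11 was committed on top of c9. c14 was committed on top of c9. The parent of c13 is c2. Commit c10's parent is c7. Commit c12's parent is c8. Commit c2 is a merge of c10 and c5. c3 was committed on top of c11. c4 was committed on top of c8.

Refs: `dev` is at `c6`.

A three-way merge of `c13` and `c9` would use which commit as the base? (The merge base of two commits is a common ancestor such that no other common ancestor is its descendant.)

Ancestors of c13: {c10, c12, c13, c2, c4, c5, c7, c8}.
Ancestors of c9: {c10, c12, c2, c4, c5, c6, c7, c8, c9}.
Common ancestors: {c10, c12, c2, c4, c5, c7, c8}.
Among these, c2 is not an ancestor of any other common ancestor — it is the merge base.

c2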